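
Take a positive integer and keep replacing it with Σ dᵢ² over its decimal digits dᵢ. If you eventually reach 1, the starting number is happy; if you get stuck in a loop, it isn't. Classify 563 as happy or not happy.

563 → 70
70 → 49
49 → 97
97 → 130
130 → 10
10 → 1  — reached 1.

happy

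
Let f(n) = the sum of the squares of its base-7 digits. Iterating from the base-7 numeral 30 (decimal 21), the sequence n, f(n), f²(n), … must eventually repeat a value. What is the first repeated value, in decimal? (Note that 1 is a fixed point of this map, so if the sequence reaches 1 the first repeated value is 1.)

25

21 = (3,0)_7 → 3² + 0² = 9
9 = (1,2)_7 → 1² + 2² = 5
5 = (5)_7 → 5² = 25
25 = (3,4)_7 → 3² + 4² = 25  — 25 already appeared earlier.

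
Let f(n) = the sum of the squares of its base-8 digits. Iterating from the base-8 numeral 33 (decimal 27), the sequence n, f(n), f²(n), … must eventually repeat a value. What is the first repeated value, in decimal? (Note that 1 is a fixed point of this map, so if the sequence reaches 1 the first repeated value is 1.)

1

27 = (3,3)_8 → 3² + 3² = 9 + 9 = 18
18 = (2,2)_8 → 2² + 2² = 4 + 4 = 8
8 = (1,0)_8 → 1² + 0² = 1 + 0 = 1  — reached the fixed point 1.
1 → 1, so 1 is the first repeated value.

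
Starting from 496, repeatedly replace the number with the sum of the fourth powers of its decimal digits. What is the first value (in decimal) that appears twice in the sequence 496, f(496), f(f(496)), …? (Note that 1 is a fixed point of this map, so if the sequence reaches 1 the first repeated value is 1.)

496 → 4⁴ + 9⁴ + 6⁴ = 8113
8113 → 8⁴ + 1⁴ + 1⁴ + 3⁴ = 4179
4179 → 4⁴ + 1⁴ + 7⁴ + 9⁴ = 9219
9219 → 9⁴ + 2⁴ + 1⁴ + 9⁴ = 13139
13139 → 1⁴ + 3⁴ + 1⁴ + 3⁴ + 9⁴ = 6725
6725 → 6⁴ + 7⁴ + 2⁴ + 5⁴ = 4338
4338 → 4⁴ + 3⁴ + 3⁴ + 8⁴ = 4514
4514 → 4⁴ + 5⁴ + 1⁴ + 4⁴ = 1138
1138 → 1⁴ + 1⁴ + 3⁴ + 8⁴ = 4179  — 4179 already appeared earlier.

4179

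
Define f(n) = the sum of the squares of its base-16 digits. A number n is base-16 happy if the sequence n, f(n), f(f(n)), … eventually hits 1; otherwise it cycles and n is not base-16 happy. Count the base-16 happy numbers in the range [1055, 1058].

1055: 1055 → 242 → 229 → 221 → 338 → 30 → 197 → 169 → 181 → 146 → 85 → 50 → 13 → 169  — not base-16 happy
1056: 1056 → 20 → 17 → 2 → 4 → 16 → 1  — base-16 happy
1057: 1057 → 21 → 26 → 101 → 61 → 178 → 125 → 218 → 269 → 170 → 200 → 208 → 169 → 181 → 146 → 85 → 50 → 13 → 169  — not base-16 happy
1058: 1058 → 24 → 65 → 17 → 2 → 4 → 16 → 1  — base-16 happy
base-16 happy: 1056, 1058

2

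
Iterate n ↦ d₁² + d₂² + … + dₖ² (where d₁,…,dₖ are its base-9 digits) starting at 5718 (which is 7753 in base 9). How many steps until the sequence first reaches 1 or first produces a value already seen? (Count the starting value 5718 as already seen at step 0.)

8

5718 = (7,7,5,3)_9 → 7² + 7² + 5² + 3² = 132
132 = (1,5,6)_9 → 1² + 5² + 6² = 62
62 = (6,8)_9 → 6² + 8² = 100
100 = (1,2,1)_9 → 1² + 2² + 1² = 6
6 = (6)_9 → 6² = 36
36 = (4,0)_9 → 4² + 0² = 16
16 = (1,7)_9 → 1² + 7² = 50
50 = (5,5)_9 → 5² + 5² = 50  — 50 repeats.
That took 8 steps.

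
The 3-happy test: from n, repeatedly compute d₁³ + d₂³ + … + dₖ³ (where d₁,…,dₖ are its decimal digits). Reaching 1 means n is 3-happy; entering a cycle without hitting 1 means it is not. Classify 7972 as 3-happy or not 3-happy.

7972 → 7³ + 9³ + 7³ + 2³ = 343 + 729 + 343 + 8 = 1423
1423 → 1³ + 4³ + 2³ + 3³ = 1 + 64 + 8 + 27 = 100
100 → 1³ + 0³ + 0³ = 1 + 0 + 0 = 1  — reached 1.

3-happy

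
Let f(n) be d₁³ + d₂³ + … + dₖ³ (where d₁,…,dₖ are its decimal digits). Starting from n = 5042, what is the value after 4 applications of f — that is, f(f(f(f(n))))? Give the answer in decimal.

5042 → 197
197 → 1073
1073 → 371
371 → 371

371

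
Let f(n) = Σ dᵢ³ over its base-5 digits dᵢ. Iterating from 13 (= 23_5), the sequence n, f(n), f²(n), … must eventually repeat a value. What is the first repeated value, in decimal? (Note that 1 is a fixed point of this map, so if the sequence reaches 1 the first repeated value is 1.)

35

13 = (2,3)_5 → 35
35 = (1,2,0)_5 → 9
9 = (1,4)_5 → 65
65 = (2,3,0)_5 → 35  — 35 already appeared earlier.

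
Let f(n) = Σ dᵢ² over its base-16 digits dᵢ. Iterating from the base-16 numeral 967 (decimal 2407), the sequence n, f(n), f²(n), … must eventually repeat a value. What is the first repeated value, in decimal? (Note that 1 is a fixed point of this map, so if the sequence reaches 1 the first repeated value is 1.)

1

2407 = (9,6,7)_16 → 166
166 = (10,6)_16 → 136
136 = (8,8)_16 → 128
128 = (8,0)_16 → 64
64 = (4,0)_16 → 16
16 = (1,0)_16 → 1  — reached the fixed point 1.
1 → 1, so 1 is the first repeated value.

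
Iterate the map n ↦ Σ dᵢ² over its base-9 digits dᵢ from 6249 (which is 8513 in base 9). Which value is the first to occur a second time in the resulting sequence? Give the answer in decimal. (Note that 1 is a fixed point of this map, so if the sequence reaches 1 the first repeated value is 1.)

6249 = (8,5,1,3)_9 → 8² + 5² + 1² + 3² = 99
99 = (1,2,0)_9 → 1² + 2² + 0² = 5
5 = (5)_9 → 5² = 25
25 = (2,7)_9 → 2² + 7² = 53
53 = (5,8)_9 → 5² + 8² = 89
89 = (1,0,8)_9 → 1² + 0² + 8² = 65
65 = (7,2)_9 → 7² + 2² = 53  — 53 already appeared earlier.

53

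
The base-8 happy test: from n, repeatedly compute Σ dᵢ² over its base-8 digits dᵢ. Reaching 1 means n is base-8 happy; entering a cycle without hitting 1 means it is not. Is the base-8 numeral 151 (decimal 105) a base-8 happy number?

base-8 happy

105 = (1,5,1)_8 → 1² + 5² + 1² = 1 + 25 + 1 = 27
27 = (3,3)_8 → 3² + 3² = 9 + 9 = 18
18 = (2,2)_8 → 2² + 2² = 4 + 4 = 8
8 = (1,0)_8 → 1² + 0² = 1 + 0 = 1  — reached 1.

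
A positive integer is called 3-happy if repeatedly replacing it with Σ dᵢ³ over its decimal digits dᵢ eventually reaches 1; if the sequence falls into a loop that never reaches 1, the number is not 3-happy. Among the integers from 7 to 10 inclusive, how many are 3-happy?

1

7: 7 → 343 → 118 → 514 → 190 → 730 → 370 → 370  — not 3-happy
8: 8 → 512 → 134 → 92 → 737 → 713 → 371 → 371  — not 3-happy
9: 9 → 729 → 1080 → 513 → 153 → 153  — not 3-happy
10: 10 → 1  — 3-happy
3-happy: 10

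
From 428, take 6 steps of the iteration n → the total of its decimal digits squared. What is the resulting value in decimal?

428 → 4² + 2² + 8² = 84
84 → 8² + 4² = 80
80 → 8² + 0² = 64
64 → 6² + 4² = 52
52 → 5² + 2² = 29
29 → 2² + 9² = 85

85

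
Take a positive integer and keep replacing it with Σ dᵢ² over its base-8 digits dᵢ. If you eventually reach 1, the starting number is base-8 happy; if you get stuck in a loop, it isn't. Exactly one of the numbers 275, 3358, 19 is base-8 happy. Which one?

275: 275 → 29 → 34 → 20 → 20  — repeats 20 (not base-8 happy)
3358: 3358 → 97 → 18 → 8 → 1  — reaches 1 (base-8 happy)
19: 19 → 13 → 26 → 13  — repeats 13 (not base-8 happy)

3358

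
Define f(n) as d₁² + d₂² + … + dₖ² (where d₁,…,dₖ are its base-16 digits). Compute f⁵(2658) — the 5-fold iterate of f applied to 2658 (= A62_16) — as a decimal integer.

146

2658 = (10,6,2)_16 → 10² + 6² + 2² = 140
140 = (8,12)_16 → 8² + 12² = 208
208 = (13,0)_16 → 13² + 0² = 169
169 = (10,9)_16 → 10² + 9² = 181
181 = (11,5)_16 → 11² + 5² = 146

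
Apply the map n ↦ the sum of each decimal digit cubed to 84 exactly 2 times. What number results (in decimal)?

684

84 → 8³ + 4³ = 576
576 → 5³ + 7³ + 6³ = 684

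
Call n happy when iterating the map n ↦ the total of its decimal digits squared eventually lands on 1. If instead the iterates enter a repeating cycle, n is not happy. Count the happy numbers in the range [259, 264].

2

259: 259 → 110 → 2 → 4 → 16 → 37 → 58 → 89 → 145 → 42 → 20 → 4  (repeats 4)
260: 260 → 40 → 16 → 37 → 58 → 89 → 145 → 42 → 20 → 4 → 16  (repeats 16)
261: 261 → 41 → 17 → 50 → 25 → 29 → 85 → 89 → 145 → 42 → 20 → 4 → 16 → 37 → 58 → 89  (repeats 89)
262: 262 → 44 → 32 → 13 → 10 → 1  (reaches 1)
263: 263 → 49 → 97 → 130 → 10 → 1  (reaches 1)
264: 264 → 56 → 61 → 37 → 58 → 89 → 145 → 42 → 20 → 4 → 16 → 37  (repeats 37)
happy: 262, 263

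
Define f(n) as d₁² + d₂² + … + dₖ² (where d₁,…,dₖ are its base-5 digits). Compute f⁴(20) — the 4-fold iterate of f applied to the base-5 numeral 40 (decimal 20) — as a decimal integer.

20 = (4,0)_5 → 4² + 0² = 16 + 0 = 16
16 = (3,1)_5 → 3² + 1² = 9 + 1 = 10
10 = (2,0)_5 → 2² + 0² = 4 + 0 = 4
4 = (4)_5 → 4² = 16

16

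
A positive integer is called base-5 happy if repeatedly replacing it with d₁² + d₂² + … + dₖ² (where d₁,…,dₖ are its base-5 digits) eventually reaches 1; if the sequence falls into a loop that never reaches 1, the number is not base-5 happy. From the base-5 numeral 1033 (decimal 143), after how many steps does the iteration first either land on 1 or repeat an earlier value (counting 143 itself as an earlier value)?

3

143 = (1,0,3,3)_5 → 19
19 = (3,4)_5 → 25
25 = (1,0,0)_5 → 1  — reached 1.
That took 3 steps.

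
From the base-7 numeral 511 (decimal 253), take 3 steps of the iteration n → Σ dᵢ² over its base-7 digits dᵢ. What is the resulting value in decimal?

45

253 = (5,1,1)_7 → 5² + 1² + 1² = 27
27 = (3,6)_7 → 3² + 6² = 45
45 = (6,3)_7 → 6² + 3² = 45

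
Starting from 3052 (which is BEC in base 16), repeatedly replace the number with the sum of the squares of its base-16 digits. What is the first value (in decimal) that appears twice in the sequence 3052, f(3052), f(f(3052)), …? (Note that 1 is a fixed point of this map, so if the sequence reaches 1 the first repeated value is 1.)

1

3052 = (11,14,12)_16 → 11² + 14² + 12² = 461
461 = (1,12,13)_16 → 1² + 12² + 13² = 314
314 = (1,3,10)_16 → 1² + 3² + 10² = 110
110 = (6,14)_16 → 6² + 14² = 232
232 = (14,8)_16 → 14² + 8² = 260
260 = (1,0,4)_16 → 1² + 0² + 4² = 17
17 = (1,1)_16 → 1² + 1² = 2
2 = (2)_16 → 2² = 4
4 = (4)_16 → 4² = 16
16 = (1,0)_16 → 1² + 0² = 1  — reached the fixed point 1.
1 → 1, so 1 is the first repeated value.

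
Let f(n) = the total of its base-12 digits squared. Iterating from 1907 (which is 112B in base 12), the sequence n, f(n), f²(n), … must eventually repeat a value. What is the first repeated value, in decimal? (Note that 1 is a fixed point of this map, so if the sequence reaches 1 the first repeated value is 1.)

1907 = (1,1,2,11)_12 → 1² + 1² + 2² + 11² = 1 + 1 + 4 + 121 = 127
127 = (10,7)_12 → 10² + 7² = 100 + 49 = 149
149 = (1,0,5)_12 → 1² + 0² + 5² = 1 + 0 + 25 = 26
26 = (2,2)_12 → 2² + 2² = 4 + 4 = 8
8 = (8)_12 → 8² = 64
64 = (5,4)_12 → 5² + 4² = 25 + 16 = 41
41 = (3,5)_12 → 3² + 5² = 9 + 25 = 34
34 = (2,10)_12 → 2² + 10² = 4 + 100 = 104
104 = (8,8)_12 → 8² + 8² = 64 + 64 = 128
128 = (10,8)_12 → 10² + 8² = 100 + 64 = 164
164 = (1,1,8)_12 → 1² + 1² + 8² = 1 + 1 + 64 = 66
66 = (5,6)_12 → 5² + 6² = 25 + 36 = 61
61 = (5,1)_12 → 5² + 1² = 25 + 1 = 26  — 26 already appeared earlier.

26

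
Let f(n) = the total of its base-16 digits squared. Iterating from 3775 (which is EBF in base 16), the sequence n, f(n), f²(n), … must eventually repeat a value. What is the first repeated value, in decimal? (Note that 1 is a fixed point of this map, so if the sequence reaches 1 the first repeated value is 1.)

3775 = (14,11,15)_16 → 14² + 11² + 15² = 542
542 = (2,1,14)_16 → 2² + 1² + 14² = 201
201 = (12,9)_16 → 12² + 9² = 225
225 = (14,1)_16 → 14² + 1² = 197
197 = (12,5)_16 → 12² + 5² = 169
169 = (10,9)_16 → 10² + 9² = 181
181 = (11,5)_16 → 11² + 5² = 146
146 = (9,2)_16 → 9² + 2² = 85
85 = (5,5)_16 → 5² + 5² = 50
50 = (3,2)_16 → 3² + 2² = 13
13 = (13)_16 → 13² = 169  — 169 already appeared earlier.

169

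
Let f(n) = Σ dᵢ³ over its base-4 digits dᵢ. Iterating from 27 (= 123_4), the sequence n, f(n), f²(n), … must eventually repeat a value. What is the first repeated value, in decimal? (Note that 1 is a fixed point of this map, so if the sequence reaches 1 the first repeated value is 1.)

27 = (1,2,3)_4 → 1³ + 2³ + 3³ = 1 + 8 + 27 = 36
36 = (2,1,0)_4 → 2³ + 1³ + 0³ = 8 + 1 + 0 = 9
9 = (2,1)_4 → 2³ + 1³ = 8 + 1 = 9  — 9 already appeared earlier.

9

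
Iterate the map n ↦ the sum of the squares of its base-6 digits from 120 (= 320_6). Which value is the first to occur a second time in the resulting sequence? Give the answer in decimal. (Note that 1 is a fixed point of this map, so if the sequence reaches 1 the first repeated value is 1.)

120 = (3,2,0)_6 → 3² + 2² + 0² = 13
13 = (2,1)_6 → 2² + 1² = 5
5 = (5)_6 → 5² = 25
25 = (4,1)_6 → 4² + 1² = 17
17 = (2,5)_6 → 2² + 5² = 29
29 = (4,5)_6 → 4² + 5² = 41
41 = (1,0,5)_6 → 1² + 0² + 5² = 26
26 = (4,2)_6 → 4² + 2² = 20
20 = (3,2)_6 → 3² + 2² = 13  — 13 already appeared earlier.

13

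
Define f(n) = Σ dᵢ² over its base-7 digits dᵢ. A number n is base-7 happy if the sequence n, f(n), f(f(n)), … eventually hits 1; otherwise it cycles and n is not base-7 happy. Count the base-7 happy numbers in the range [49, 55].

1

49: 49 → 1  — base-7 happy
50: 50 → 2 → 4 → 16 → 8 → 2  — not base-7 happy
51: 51 → 5 → 25 → 25  — not base-7 happy
52: 52 → 10 → 10  — not base-7 happy
53: 53 → 17 → 13 → 37 → 29 → 17  — not base-7 happy
54: 54 → 26 → 34 → 52 → 10 → 10  — not base-7 happy
55: 55 → 37 → 29 → 17 → 13 → 37  — not base-7 happy
base-7 happy: 49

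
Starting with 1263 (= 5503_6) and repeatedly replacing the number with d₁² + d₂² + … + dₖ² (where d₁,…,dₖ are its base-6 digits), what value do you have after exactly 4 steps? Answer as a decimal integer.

1263 = (5,5,0,3)_6 → 5² + 5² + 0² + 3² = 25 + 25 + 0 + 9 = 59
59 = (1,3,5)_6 → 1² + 3² + 5² = 1 + 9 + 25 = 35
35 = (5,5)_6 → 5² + 5² = 25 + 25 = 50
50 = (1,2,2)_6 → 1² + 2² + 2² = 1 + 4 + 4 = 9

9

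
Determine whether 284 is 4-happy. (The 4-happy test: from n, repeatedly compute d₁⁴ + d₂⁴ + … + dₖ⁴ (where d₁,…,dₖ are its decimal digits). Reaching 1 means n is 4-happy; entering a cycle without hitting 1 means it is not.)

284 → 2⁴ + 8⁴ + 4⁴ = 4368
4368 → 4⁴ + 3⁴ + 6⁴ + 8⁴ = 5729
5729 → 5⁴ + 7⁴ + 2⁴ + 9⁴ = 9603
9603 → 9⁴ + 6⁴ + 0⁴ + 3⁴ = 7938
7938 → 7⁴ + 9⁴ + 3⁴ + 8⁴ = 13139
13139 → 1⁴ + 3⁴ + 1⁴ + 3⁴ + 9⁴ = 6725
6725 → 6⁴ + 7⁴ + 2⁴ + 5⁴ = 4338
4338 → 4⁴ + 3⁴ + 3⁴ + 8⁴ = 4514
4514 → 4⁴ + 5⁴ + 1⁴ + 4⁴ = 1138
1138 → 1⁴ + 1⁴ + 3⁴ + 8⁴ = 4179
4179 → 4⁴ + 1⁴ + 7⁴ + 9⁴ = 9219
9219 → 9⁴ + 2⁴ + 1⁴ + 9⁴ = 13139  — 13139 already seen; the sequence cycles without reaching 1.

not 4-happy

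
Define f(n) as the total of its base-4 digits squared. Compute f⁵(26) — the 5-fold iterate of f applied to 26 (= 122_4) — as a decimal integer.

1

26 = (1,2,2)_4 → 1² + 2² + 2² = 9
9 = (2,1)_4 → 2² + 1² = 5
5 = (1,1)_4 → 1² + 1² = 2
2 = (2)_4 → 2² = 4
4 = (1,0)_4 → 1² + 0² = 1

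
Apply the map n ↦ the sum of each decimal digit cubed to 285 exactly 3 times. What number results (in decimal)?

285 → 2³ + 8³ + 5³ = 8 + 512 + 125 = 645
645 → 6³ + 4³ + 5³ = 216 + 64 + 125 = 405
405 → 4³ + 0³ + 5³ = 64 + 0 + 125 = 189

189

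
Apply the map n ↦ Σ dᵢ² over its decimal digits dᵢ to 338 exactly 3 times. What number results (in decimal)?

100

338 → 3² + 3² + 8² = 9 + 9 + 64 = 82
82 → 8² + 2² = 64 + 4 = 68
68 → 6² + 8² = 36 + 64 = 100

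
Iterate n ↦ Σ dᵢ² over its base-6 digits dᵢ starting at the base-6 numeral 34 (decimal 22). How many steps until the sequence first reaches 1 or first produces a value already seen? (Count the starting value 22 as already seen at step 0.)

9

22 = (3,4)_6 → 3² + 4² = 9 + 16 = 25
25 = (4,1)_6 → 4² + 1² = 16 + 1 = 17
17 = (2,5)_6 → 2² + 5² = 4 + 25 = 29
29 = (4,5)_6 → 4² + 5² = 16 + 25 = 41
41 = (1,0,5)_6 → 1² + 0² + 5² = 1 + 0 + 25 = 26
26 = (4,2)_6 → 4² + 2² = 16 + 4 = 20
20 = (3,2)_6 → 3² + 2² = 9 + 4 = 13
13 = (2,1)_6 → 2² + 1² = 4 + 1 = 5
5 = (5)_6 → 5² = 25  — 25 repeats.
That took 9 steps.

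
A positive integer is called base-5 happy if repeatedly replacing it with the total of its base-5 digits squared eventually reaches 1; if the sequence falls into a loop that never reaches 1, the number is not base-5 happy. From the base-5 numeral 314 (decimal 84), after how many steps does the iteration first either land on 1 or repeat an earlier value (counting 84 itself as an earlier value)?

6

84 = (3,1,4)_5 → 3² + 1² + 4² = 9 + 1 + 16 = 26
26 = (1,0,1)_5 → 1² + 0² + 1² = 1 + 0 + 1 = 2
2 = (2)_5 → 2² = 4
4 = (4)_5 → 4² = 16
16 = (3,1)_5 → 3² + 1² = 9 + 1 = 10
10 = (2,0)_5 → 2² + 0² = 4 + 0 = 4  — 4 repeats.
That took 6 steps.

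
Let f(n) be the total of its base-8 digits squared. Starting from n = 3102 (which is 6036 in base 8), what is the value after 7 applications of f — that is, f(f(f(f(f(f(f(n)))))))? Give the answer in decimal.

3102 = (6,0,3,6)_8 → 81
81 = (1,2,1)_8 → 6
6 = (6)_8 → 36
36 = (4,4)_8 → 32
32 = (4,0)_8 → 16
16 = (2,0)_8 → 4
4 = (4)_8 → 16

16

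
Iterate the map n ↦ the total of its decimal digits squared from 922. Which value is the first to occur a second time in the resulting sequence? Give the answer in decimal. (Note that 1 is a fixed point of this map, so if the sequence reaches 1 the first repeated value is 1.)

89

922 → 9² + 2² + 2² = 81 + 4 + 4 = 89
89 → 8² + 9² = 64 + 81 = 145
145 → 1² + 4² + 5² = 1 + 16 + 25 = 42
42 → 4² + 2² = 16 + 4 = 20
20 → 2² + 0² = 4 + 0 = 4
4 → 4² = 16
16 → 1² + 6² = 1 + 36 = 37
37 → 3² + 7² = 9 + 49 = 58
58 → 5² + 8² = 25 + 64 = 89  — 89 already appeared earlier.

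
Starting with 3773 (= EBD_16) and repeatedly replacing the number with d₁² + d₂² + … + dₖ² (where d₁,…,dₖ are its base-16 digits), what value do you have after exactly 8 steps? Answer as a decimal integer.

3773 = (14,11,13)_16 → 14² + 11² + 13² = 196 + 121 + 169 = 486
486 = (1,14,6)_16 → 1² + 14² + 6² = 1 + 196 + 36 = 233
233 = (14,9)_16 → 14² + 9² = 196 + 81 = 277
277 = (1,1,5)_16 → 1² + 1² + 5² = 1 + 1 + 25 = 27
27 = (1,11)_16 → 1² + 11² = 1 + 121 = 122
122 = (7,10)_16 → 7² + 10² = 49 + 100 = 149
149 = (9,5)_16 → 9² + 5² = 81 + 25 = 106
106 = (6,10)_16 → 6² + 10² = 36 + 100 = 136

136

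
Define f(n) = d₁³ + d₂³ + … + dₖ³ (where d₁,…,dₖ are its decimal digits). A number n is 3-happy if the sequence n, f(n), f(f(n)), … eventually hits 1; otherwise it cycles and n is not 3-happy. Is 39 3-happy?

39 → 756
756 → 684
684 → 792
792 → 1080
1080 → 513
513 → 153
153 → 153  — 153 already seen; the sequence cycles without reaching 1.

not 3-happy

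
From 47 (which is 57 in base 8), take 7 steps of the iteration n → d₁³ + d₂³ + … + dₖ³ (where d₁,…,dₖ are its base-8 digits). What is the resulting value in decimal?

47 = (5,7)_8 → 5³ + 7³ = 125 + 343 = 468
468 = (7,2,4)_8 → 7³ + 2³ + 4³ = 343 + 8 + 64 = 415
415 = (6,3,7)_8 → 6³ + 3³ + 7³ = 216 + 27 + 343 = 586
586 = (1,1,1,2)_8 → 1³ + 1³ + 1³ + 2³ = 1 + 1 + 1 + 8 = 11
11 = (1,3)_8 → 1³ + 3³ = 1 + 27 = 28
28 = (3,4)_8 → 3³ + 4³ = 27 + 64 = 91
91 = (1,3,3)_8 → 1³ + 3³ + 3³ = 1 + 27 + 27 = 55

55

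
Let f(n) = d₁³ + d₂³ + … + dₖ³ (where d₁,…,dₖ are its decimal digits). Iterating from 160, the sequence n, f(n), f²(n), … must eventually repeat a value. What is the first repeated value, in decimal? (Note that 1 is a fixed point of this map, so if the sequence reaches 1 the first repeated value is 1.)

160

160 → 1³ + 6³ + 0³ = 217
217 → 2³ + 1³ + 7³ = 352
352 → 3³ + 5³ + 2³ = 160  — 160 already appeared earlier.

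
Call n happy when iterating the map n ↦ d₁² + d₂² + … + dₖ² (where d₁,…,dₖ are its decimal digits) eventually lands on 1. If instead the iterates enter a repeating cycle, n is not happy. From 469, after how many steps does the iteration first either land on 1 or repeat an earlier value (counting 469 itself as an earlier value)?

469 → 133
133 → 19
19 → 82
82 → 68
68 → 100
100 → 1  — reached 1.
That took 6 steps.

6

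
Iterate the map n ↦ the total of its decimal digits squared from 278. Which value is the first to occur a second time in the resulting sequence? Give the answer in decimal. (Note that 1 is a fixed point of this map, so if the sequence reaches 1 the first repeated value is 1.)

16

278 → 2² + 7² + 8² = 4 + 49 + 64 = 117
117 → 1² + 1² + 7² = 1 + 1 + 49 = 51
51 → 5² + 1² = 25 + 1 = 26
26 → 2² + 6² = 4 + 36 = 40
40 → 4² + 0² = 16 + 0 = 16
16 → 1² + 6² = 1 + 36 = 37
37 → 3² + 7² = 9 + 49 = 58
58 → 5² + 8² = 25 + 64 = 89
89 → 8² + 9² = 64 + 81 = 145
145 → 1² + 4² + 5² = 1 + 16 + 25 = 42
42 → 4² + 2² = 16 + 4 = 20
20 → 2² + 0² = 4 + 0 = 4
4 → 4² = 16  — 16 already appeared earlier.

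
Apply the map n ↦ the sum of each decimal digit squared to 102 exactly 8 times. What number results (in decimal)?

102 → 1² + 0² + 2² = 1 + 0 + 4 = 5
5 → 5² = 25
25 → 2² + 5² = 4 + 25 = 29
29 → 2² + 9² = 4 + 81 = 85
85 → 8² + 5² = 64 + 25 = 89
89 → 8² + 9² = 64 + 81 = 145
145 → 1² + 4² + 5² = 1 + 16 + 25 = 42
42 → 4² + 2² = 16 + 4 = 20

20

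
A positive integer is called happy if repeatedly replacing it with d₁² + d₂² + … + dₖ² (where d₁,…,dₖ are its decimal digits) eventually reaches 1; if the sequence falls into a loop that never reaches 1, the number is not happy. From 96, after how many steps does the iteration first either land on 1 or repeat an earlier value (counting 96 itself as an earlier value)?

13

96 → 9² + 6² = 81 + 36 = 117
117 → 1² + 1² + 7² = 1 + 1 + 49 = 51
51 → 5² + 1² = 25 + 1 = 26
26 → 2² + 6² = 4 + 36 = 40
40 → 4² + 0² = 16 + 0 = 16
16 → 1² + 6² = 1 + 36 = 37
37 → 3² + 7² = 9 + 49 = 58
58 → 5² + 8² = 25 + 64 = 89
89 → 8² + 9² = 64 + 81 = 145
145 → 1² + 4² + 5² = 1 + 16 + 25 = 42
42 → 4² + 2² = 16 + 4 = 20
20 → 2² + 0² = 4 + 0 = 4
4 → 4² = 16  — 16 repeats.
That took 13 steps.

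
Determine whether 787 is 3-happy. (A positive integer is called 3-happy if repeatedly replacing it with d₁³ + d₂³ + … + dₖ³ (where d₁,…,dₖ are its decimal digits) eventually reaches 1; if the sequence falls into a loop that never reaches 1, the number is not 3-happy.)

787 → 7³ + 8³ + 7³ = 343 + 512 + 343 = 1198
1198 → 1³ + 1³ + 9³ + 8³ = 1 + 1 + 729 + 512 = 1243
1243 → 1³ + 2³ + 4³ + 3³ = 1 + 8 + 64 + 27 = 100
100 → 1³ + 0³ + 0³ = 1 + 0 + 0 = 1  — reached 1.

3-happy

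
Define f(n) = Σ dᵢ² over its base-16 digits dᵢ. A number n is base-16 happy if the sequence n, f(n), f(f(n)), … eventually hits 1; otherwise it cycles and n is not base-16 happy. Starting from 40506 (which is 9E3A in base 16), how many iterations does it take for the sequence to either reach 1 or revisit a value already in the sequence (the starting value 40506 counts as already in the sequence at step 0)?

40506 = (9,14,3,10)_16 → 9² + 14² + 3² + 10² = 81 + 196 + 9 + 100 = 386
386 = (1,8,2)_16 → 1² + 8² + 2² = 1 + 64 + 4 = 69
69 = (4,5)_16 → 4² + 5² = 16 + 25 = 41
41 = (2,9)_16 → 2² + 9² = 4 + 81 = 85
85 = (5,5)_16 → 5² + 5² = 25 + 25 = 50
50 = (3,2)_16 → 3² + 2² = 9 + 4 = 13
13 = (13)_16 → 13² = 169
169 = (10,9)_16 → 10² + 9² = 100 + 81 = 181
181 = (11,5)_16 → 11² + 5² = 121 + 25 = 146
146 = (9,2)_16 → 9² + 2² = 81 + 4 = 85  — 85 repeats.
That took 10 steps.

10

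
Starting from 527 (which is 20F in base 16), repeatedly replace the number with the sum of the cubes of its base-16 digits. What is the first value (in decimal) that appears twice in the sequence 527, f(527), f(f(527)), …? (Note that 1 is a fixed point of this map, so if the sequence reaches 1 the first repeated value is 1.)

2729

527 = (2,0,15)_16 → 2³ + 0³ + 15³ = 8 + 0 + 3375 = 3383
3383 = (13,3,7)_16 → 13³ + 3³ + 7³ = 2197 + 27 + 343 = 2567
2567 = (10,0,7)_16 → 10³ + 0³ + 7³ = 1000 + 0 + 343 = 1343
1343 = (5,3,15)_16 → 5³ + 3³ + 15³ = 125 + 27 + 3375 = 3527
3527 = (13,12,7)_16 → 13³ + 12³ + 7³ = 2197 + 1728 + 343 = 4268
4268 = (1,0,10,12)_16 → 1³ + 0³ + 10³ + 12³ = 1 + 0 + 1000 + 1728 = 2729
2729 = (10,10,9)_16 → 10³ + 10³ + 9³ = 1000 + 1000 + 729 = 2729  — 2729 already appeared earlier.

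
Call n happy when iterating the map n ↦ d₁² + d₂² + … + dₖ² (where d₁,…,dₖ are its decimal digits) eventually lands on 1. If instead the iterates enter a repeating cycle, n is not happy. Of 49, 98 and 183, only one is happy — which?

49: 49 → 97 → 130 → 10 → 1  — reaches 1 (happy)
98: 98 → 145 → 42 → 20 → 4 → 16 → 37 → 58 → 89 → 145  — repeats 145 (not happy)
183: 183 → 74 → 65 → 61 → 37 → 58 → 89 → 145 → 42 → 20 → 4 → 16 → 37  — repeats 37 (not happy)

49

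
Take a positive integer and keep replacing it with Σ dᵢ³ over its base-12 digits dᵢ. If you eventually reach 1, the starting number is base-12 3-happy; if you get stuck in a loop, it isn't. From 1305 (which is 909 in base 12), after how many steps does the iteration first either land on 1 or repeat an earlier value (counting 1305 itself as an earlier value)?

11

1305 = (9,0,9)_12 → 9³ + 0³ + 9³ = 729 + 0 + 729 = 1458
1458 = (10,1,6)_12 → 10³ + 1³ + 6³ = 1000 + 1 + 216 = 1217
1217 = (8,5,5)_12 → 8³ + 5³ + 5³ = 512 + 125 + 125 = 762
762 = (5,3,6)_12 → 5³ + 3³ + 6³ = 125 + 27 + 216 = 368
368 = (2,6,8)_12 → 2³ + 6³ + 8³ = 8 + 216 + 512 = 736
736 = (5,1,4)_12 → 5³ + 1³ + 4³ = 125 + 1 + 64 = 190
190 = (1,3,10)_12 → 1³ + 3³ + 10³ = 1 + 27 + 1000 = 1028
1028 = (7,1,8)_12 → 7³ + 1³ + 8³ = 343 + 1 + 512 = 856
856 = (5,11,4)_12 → 5³ + 11³ + 4³ = 125 + 1331 + 64 = 1520
1520 = (10,6,8)_12 → 10³ + 6³ + 8³ = 1000 + 216 + 512 = 1728
1728 = (1,0,0,0)_12 → 1³ + 0³ + 0³ + 0³ = 1 + 0 + 0 + 0 = 1  — reached 1.
That took 11 steps.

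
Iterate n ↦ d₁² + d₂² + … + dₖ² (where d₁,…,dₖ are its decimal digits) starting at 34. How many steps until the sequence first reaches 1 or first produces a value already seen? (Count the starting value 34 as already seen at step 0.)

12

34 → 3² + 4² = 9 + 16 = 25
25 → 2² + 5² = 4 + 25 = 29
29 → 2² + 9² = 4 + 81 = 85
85 → 8² + 5² = 64 + 25 = 89
89 → 8² + 9² = 64 + 81 = 145
145 → 1² + 4² + 5² = 1 + 16 + 25 = 42
42 → 4² + 2² = 16 + 4 = 20
20 → 2² + 0² = 4 + 0 = 4
4 → 4² = 16
16 → 1² + 6² = 1 + 36 = 37
37 → 3² + 7² = 9 + 49 = 58
58 → 5² + 8² = 25 + 64 = 89  — 89 repeats.
That took 12 steps.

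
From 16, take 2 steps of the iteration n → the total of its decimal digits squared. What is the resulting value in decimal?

58

16 → 1² + 6² = 37
37 → 3² + 7² = 58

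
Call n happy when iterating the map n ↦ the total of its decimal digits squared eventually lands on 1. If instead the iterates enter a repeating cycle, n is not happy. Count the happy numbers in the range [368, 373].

368: 368 → 109 → 82 → 68 → 100 → 1  — happy
369: 369 → 126 → 41 → 17 → 50 → 25 → 29 → 85 → 89 → 145 → 42 → 20 → 4 → 16 → 37 → 58 → 89  — not happy
370: 370 → 58 → 89 → 145 → 42 → 20 → 4 → 16 → 37 → 58  — not happy
371: 371 → 59 → 106 → 37 → 58 → 89 → 145 → 42 → 20 → 4 → 16 → 37  — not happy
372: 372 → 62 → 40 → 16 → 37 → 58 → 89 → 145 → 42 → 20 → 4 → 16  — not happy
373: 373 → 67 → 85 → 89 → 145 → 42 → 20 → 4 → 16 → 37 → 58 → 89  — not happy
happy: 368

1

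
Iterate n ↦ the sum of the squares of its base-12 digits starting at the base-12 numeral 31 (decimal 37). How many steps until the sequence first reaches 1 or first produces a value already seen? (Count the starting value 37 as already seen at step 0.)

37 = (3,1)_12 → 3² + 1² = 9 + 1 = 10
10 = (10)_12 → 10² = 100
100 = (8,4)_12 → 8² + 4² = 64 + 16 = 80
80 = (6,8)_12 → 6² + 8² = 36 + 64 = 100  — 100 repeats.
That took 4 steps.

4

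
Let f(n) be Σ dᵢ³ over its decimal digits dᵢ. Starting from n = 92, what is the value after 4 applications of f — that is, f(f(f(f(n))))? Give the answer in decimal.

92 → 9³ + 2³ = 737
737 → 7³ + 3³ + 7³ = 713
713 → 7³ + 1³ + 3³ = 371
371 → 3³ + 7³ + 1³ = 371

371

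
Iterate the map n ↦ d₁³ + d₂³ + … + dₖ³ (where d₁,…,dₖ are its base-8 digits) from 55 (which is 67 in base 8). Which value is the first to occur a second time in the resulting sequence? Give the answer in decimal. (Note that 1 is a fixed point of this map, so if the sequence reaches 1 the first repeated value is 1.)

559

55 = (6,7)_8 → 6³ + 7³ = 216 + 343 = 559
559 = (1,0,5,7)_8 → 1³ + 0³ + 5³ + 7³ = 1 + 0 + 125 + 343 = 469
469 = (7,2,5)_8 → 7³ + 2³ + 5³ = 343 + 8 + 125 = 476
476 = (7,3,4)_8 → 7³ + 3³ + 4³ = 343 + 27 + 64 = 434
434 = (6,6,2)_8 → 6³ + 6³ + 2³ = 216 + 216 + 8 = 440
440 = (6,7,0)_8 → 6³ + 7³ + 0³ = 216 + 343 + 0 = 559  — 559 already appeared earlier.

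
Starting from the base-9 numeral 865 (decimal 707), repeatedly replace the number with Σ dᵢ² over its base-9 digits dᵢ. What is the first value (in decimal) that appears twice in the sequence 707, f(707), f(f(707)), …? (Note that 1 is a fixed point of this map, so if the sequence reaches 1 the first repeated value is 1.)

707 = (8,6,5)_9 → 125
125 = (1,4,8)_9 → 81
81 = (1,0,0)_9 → 1  — reached the fixed point 1.
1 → 1, so 1 is the first repeated value.

1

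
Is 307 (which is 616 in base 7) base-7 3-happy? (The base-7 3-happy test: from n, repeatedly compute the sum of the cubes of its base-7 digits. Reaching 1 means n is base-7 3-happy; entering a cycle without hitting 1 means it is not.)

307 = (6,1,6)_7 → 6³ + 1³ + 6³ = 216 + 1 + 216 = 433
433 = (1,1,5,6)_7 → 1³ + 1³ + 5³ + 6³ = 1 + 1 + 125 + 216 = 343
343 = (1,0,0,0)_7 → 1³ + 0³ + 0³ + 0³ = 1 + 0 + 0 + 0 = 1  — reached 1.

base-7 3-happy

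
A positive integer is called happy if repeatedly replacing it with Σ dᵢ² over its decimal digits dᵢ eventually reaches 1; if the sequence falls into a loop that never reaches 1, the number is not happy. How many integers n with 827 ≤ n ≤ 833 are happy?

1

827: 827 → 117 → 51 → 26 → 40 → 16 → 37 → 58 → 89 → 145 → 42 → 20 → 4 → 16  — not happy
828: 828 → 132 → 14 → 17 → 50 → 25 → 29 → 85 → 89 → 145 → 42 → 20 → 4 → 16 → 37 → 58 → 89  — not happy
829: 829 → 149 → 98 → 145 → 42 → 20 → 4 → 16 → 37 → 58 → 89 → 145  — not happy
830: 830 → 73 → 58 → 89 → 145 → 42 → 20 → 4 → 16 → 37 → 58  — not happy
831: 831 → 74 → 65 → 61 → 37 → 58 → 89 → 145 → 42 → 20 → 4 → 16 → 37  — not happy
832: 832 → 77 → 98 → 145 → 42 → 20 → 4 → 16 → 37 → 58 → 89 → 145  — not happy
833: 833 → 82 → 68 → 100 → 1  — happy
happy: 833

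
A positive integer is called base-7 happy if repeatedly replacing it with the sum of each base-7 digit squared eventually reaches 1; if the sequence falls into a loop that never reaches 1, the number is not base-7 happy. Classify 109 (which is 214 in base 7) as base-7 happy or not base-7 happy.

not base-7 happy

109 = (2,1,4)_7 → 2² + 1² + 4² = 4 + 1 + 16 = 21
21 = (3,0)_7 → 3² + 0² = 9 + 0 = 9
9 = (1,2)_7 → 1² + 2² = 1 + 4 = 5
5 = (5)_7 → 5² = 25
25 = (3,4)_7 → 3² + 4² = 9 + 16 = 25  — 25 already seen; the sequence cycles without reaching 1.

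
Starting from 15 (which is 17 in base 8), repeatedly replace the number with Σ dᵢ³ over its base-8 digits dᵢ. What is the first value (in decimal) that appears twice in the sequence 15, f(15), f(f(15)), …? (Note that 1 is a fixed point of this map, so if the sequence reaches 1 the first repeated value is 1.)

15 = (1,7)_8 → 1³ + 7³ = 1 + 343 = 344
344 = (5,3,0)_8 → 5³ + 3³ + 0³ = 125 + 27 + 0 = 152
152 = (2,3,0)_8 → 2³ + 3³ + 0³ = 8 + 27 + 0 = 35
35 = (4,3)_8 → 4³ + 3³ = 64 + 27 = 91
91 = (1,3,3)_8 → 1³ + 3³ + 3³ = 1 + 27 + 27 = 55
55 = (6,7)_8 → 6³ + 7³ = 216 + 343 = 559
559 = (1,0,5,7)_8 → 1³ + 0³ + 5³ + 7³ = 1 + 0 + 125 + 343 = 469
469 = (7,2,5)_8 → 7³ + 2³ + 5³ = 343 + 8 + 125 = 476
476 = (7,3,4)_8 → 7³ + 3³ + 4³ = 343 + 27 + 64 = 434
434 = (6,6,2)_8 → 6³ + 6³ + 2³ = 216 + 216 + 8 = 440
440 = (6,7,0)_8 → 6³ + 7³ + 0³ = 216 + 343 + 0 = 559  — 559 already appeared earlier.

559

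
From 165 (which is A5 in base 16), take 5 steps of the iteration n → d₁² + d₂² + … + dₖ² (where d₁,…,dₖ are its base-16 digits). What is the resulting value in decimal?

200

165 = (10,5)_16 → 10² + 5² = 100 + 25 = 125
125 = (7,13)_16 → 7² + 13² = 49 + 169 = 218
218 = (13,10)_16 → 13² + 10² = 169 + 100 = 269
269 = (1,0,13)_16 → 1² + 0² + 13² = 1 + 0 + 169 = 170
170 = (10,10)_16 → 10² + 10² = 100 + 100 = 200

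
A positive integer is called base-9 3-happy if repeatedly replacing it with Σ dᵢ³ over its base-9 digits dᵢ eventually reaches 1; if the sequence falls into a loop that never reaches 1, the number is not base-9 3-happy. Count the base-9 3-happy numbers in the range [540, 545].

540: 540 → 432 → 152 → 856 → 128 → 134 → 638 → 1198 → 470 → 476 → 980 → 540  (repeats 540)
541: 541 → 433 → 153 → 513 → 243 → 27 → 27  (repeats 27)
542: 542 → 440 → 664 → 856 → 128 → 134 → 638 → 1198 → 470 → 476 → 980 → 540 → 432 → 152 → 856  (repeats 856)
543: 543 → 459 → 341 → 577 → 345 → 99 → 9 → 1  (reaches 1)
544: 544 → 496 → 218 → 232 → 694 → 638 → 1198 → 470 → 476 → 980 → 540 → 432 → 152 → 856 → 128 → 134 → 638  (repeats 638)
545: 545 → 557 → 1071 → 73 → 513 → 243 → 27 → 27  (repeats 27)
base-9 3-happy: 543

1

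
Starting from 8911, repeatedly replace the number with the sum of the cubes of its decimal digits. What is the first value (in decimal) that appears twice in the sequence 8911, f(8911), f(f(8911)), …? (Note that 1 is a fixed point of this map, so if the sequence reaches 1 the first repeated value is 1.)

8911 → 8³ + 9³ + 1³ + 1³ = 512 + 729 + 1 + 1 = 1243
1243 → 1³ + 2³ + 4³ + 3³ = 1 + 8 + 64 + 27 = 100
100 → 1³ + 0³ + 0³ = 1 + 0 + 0 = 1  — reached the fixed point 1.
1 → 1, so 1 is the first repeated value.

1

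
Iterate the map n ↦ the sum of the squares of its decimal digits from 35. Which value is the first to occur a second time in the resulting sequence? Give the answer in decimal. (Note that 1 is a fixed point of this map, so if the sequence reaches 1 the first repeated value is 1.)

35 → 3² + 5² = 34
34 → 3² + 4² = 25
25 → 2² + 5² = 29
29 → 2² + 9² = 85
85 → 8² + 5² = 89
89 → 8² + 9² = 145
145 → 1² + 4² + 5² = 42
42 → 4² + 2² = 20
20 → 2² + 0² = 4
4 → 4² = 16
16 → 1² + 6² = 37
37 → 3² + 7² = 58
58 → 5² + 8² = 89  — 89 already appeared earlier.

89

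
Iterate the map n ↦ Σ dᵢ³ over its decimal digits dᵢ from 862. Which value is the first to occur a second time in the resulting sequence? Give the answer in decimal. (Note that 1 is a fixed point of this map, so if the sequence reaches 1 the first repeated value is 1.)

370

862 → 8³ + 6³ + 2³ = 736
736 → 7³ + 3³ + 6³ = 586
586 → 5³ + 8³ + 6³ = 853
853 → 8³ + 5³ + 3³ = 664
664 → 6³ + 6³ + 4³ = 496
496 → 4³ + 9³ + 6³ = 1009
1009 → 1³ + 0³ + 0³ + 9³ = 730
730 → 7³ + 3³ + 0³ = 370
370 → 3³ + 7³ + 0³ = 370  — 370 already appeared earlier.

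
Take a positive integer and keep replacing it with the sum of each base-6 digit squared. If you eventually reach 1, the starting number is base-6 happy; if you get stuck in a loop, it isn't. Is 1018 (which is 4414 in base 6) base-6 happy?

1018 = (4,4,1,4)_6 → 4² + 4² + 1² + 4² = 16 + 16 + 1 + 16 = 49
49 = (1,2,1)_6 → 1² + 2² + 1² = 1 + 4 + 1 = 6
6 = (1,0)_6 → 1² + 0² = 1 + 0 = 1  — reached 1.

base-6 happy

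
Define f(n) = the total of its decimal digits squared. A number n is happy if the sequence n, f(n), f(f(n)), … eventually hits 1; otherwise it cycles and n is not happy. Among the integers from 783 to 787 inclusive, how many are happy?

783: 783 → 122 → 9 → 81 → 65 → 61 → 37 → 58 → 89 → 145 → 42 → 20 → 4 → 16 → 37  — not happy
784: 784 → 129 → 86 → 100 → 1  — happy
785: 785 → 138 → 74 → 65 → 61 → 37 → 58 → 89 → 145 → 42 → 20 → 4 → 16 → 37  — not happy
786: 786 → 149 → 98 → 145 → 42 → 20 → 4 → 16 → 37 → 58 → 89 → 145  — not happy
787: 787 → 162 → 41 → 17 → 50 → 25 → 29 → 85 → 89 → 145 → 42 → 20 → 4 → 16 → 37 → 58 → 89  — not happy
happy: 784

1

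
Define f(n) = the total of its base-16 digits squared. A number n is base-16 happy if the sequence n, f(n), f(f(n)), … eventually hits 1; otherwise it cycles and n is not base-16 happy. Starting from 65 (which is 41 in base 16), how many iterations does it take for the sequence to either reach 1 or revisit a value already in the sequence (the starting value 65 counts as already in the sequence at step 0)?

65 = (4,1)_16 → 4² + 1² = 16 + 1 = 17
17 = (1,1)_16 → 1² + 1² = 1 + 1 = 2
2 = (2)_16 → 2² = 4
4 = (4)_16 → 4² = 16
16 = (1,0)_16 → 1² + 0² = 1 + 0 = 1  — reached 1.
That took 5 steps.

5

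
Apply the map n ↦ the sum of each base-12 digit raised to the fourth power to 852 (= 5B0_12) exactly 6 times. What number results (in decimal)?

852 = (5,11,0)_12 → 5⁴ + 11⁴ + 0⁴ = 625 + 14641 + 0 = 15266
15266 = (8,10,0,2)_12 → 8⁴ + 10⁴ + 0⁴ + 2⁴ = 4096 + 10000 + 0 + 16 = 14112
14112 = (8,2,0,0)_12 → 8⁴ + 2⁴ + 0⁴ + 0⁴ = 4096 + 16 + 0 + 0 = 4112
4112 = (2,4,6,8)_12 → 2⁴ + 4⁴ + 6⁴ + 8⁴ = 16 + 256 + 1296 + 4096 = 5664
5664 = (3,3,4,0)_12 → 3⁴ + 3⁴ + 4⁴ + 0⁴ = 81 + 81 + 256 + 0 = 418
418 = (2,10,10)_12 → 2⁴ + 10⁴ + 10⁴ = 16 + 10000 + 10000 = 20016

20016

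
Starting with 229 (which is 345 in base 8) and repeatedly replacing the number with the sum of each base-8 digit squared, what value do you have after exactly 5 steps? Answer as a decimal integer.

5

229 = (3,4,5)_8 → 3² + 4² + 5² = 9 + 16 + 25 = 50
50 = (6,2)_8 → 6² + 2² = 36 + 4 = 40
40 = (5,0)_8 → 5² + 0² = 25 + 0 = 25
25 = (3,1)_8 → 3² + 1² = 9 + 1 = 10
10 = (1,2)_8 → 1² + 2² = 1 + 4 = 5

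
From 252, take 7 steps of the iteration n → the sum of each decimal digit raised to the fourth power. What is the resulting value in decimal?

252 → 657
657 → 4322
4322 → 369
369 → 7938
7938 → 13139
13139 → 6725
6725 → 4338

4338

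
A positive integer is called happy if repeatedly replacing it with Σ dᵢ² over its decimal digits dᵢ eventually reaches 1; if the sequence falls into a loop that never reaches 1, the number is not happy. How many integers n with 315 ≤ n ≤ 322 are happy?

315: 315 → 35 → 34 → 25 → 29 → 85 → 89 → 145 → 42 → 20 → 4 → 16 → 37 → 58 → 89  (repeats 89)
316: 316 → 46 → 52 → 29 → 85 → 89 → 145 → 42 → 20 → 4 → 16 → 37 → 58 → 89  (repeats 89)
317: 317 → 59 → 106 → 37 → 58 → 89 → 145 → 42 → 20 → 4 → 16 → 37  (repeats 37)
318: 318 → 74 → 65 → 61 → 37 → 58 → 89 → 145 → 42 → 20 → 4 → 16 → 37  (repeats 37)
319: 319 → 91 → 82 → 68 → 100 → 1  (reaches 1)
320: 320 → 13 → 10 → 1  (reaches 1)
321: 321 → 14 → 17 → 50 → 25 → 29 → 85 → 89 → 145 → 42 → 20 → 4 → 16 → 37 → 58 → 89  (repeats 89)
322: 322 → 17 → 50 → 25 → 29 → 85 → 89 → 145 → 42 → 20 → 4 → 16 → 37 → 58 → 89  (repeats 89)
happy: 319, 320

2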